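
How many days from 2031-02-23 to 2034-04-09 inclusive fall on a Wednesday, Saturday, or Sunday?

2031-02-23 is a Sunday.
From 2031-02-23 to 2034-04-09 is 1142 days inclusive.
1142 = 7 × 163 + 1, so there are 163 full weeks plus 1 extra day.
Each full week contributes 3 days from the set (Wed, Sat, Sun): 163 × 3 = 489.
The 1 extra day is Sun — 1 of them qualifies.
Total: 489 + 1 = 490.

490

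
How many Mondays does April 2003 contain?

4

1 April 2003 is a Tuesday.
The range spans 30 days (inclusive of both endpoints).
30 = 7 × 4 + 2, so there are 4 full weeks plus 2 extra days.
Each full week contributes one Monday: 4 so far.
The 2 extra days are Tue, Wed — none qualify.
Total: 4 + 0 = 4.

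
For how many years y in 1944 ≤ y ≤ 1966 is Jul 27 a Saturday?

Day of week of July 27 in each year:
1944: Thu, 1945: Fri, 1946: Sat ✓, 1947: Sun, 1948: Tue, 1949: Wed, 1950: Thu, 1951: Fri, 1952: Sun, 1953: Mon, 1954: Tue, 1955: Wed, 1956: Fri, 1957: Sat ✓, 1958: Sun, 1959: Mon, 1960: Wed, 1961: Thu, 1962: Fri, 1963: Sat ✓, 1964: Mon, 1965: Tue, 1966: Wed
Saturdays: 1946, 1957, 1963.

3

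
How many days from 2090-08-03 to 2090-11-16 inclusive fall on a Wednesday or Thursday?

2090-08-03 is a Thursday.
The range spans 106 days (inclusive of both endpoints).
106 = 7 × 15 + 1, so there are 15 full weeks plus 1 extra day.
Each full week contributes 2 days from the set (Wed, Thu): 15 × 2 = 30.
The 1 extra day is Thursday — 1 of them qualifies.
Total: 30 + 1 = 31.

31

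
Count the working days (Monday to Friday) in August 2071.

21

2071-08-01 is a Saturday.
The range spans 31 days (inclusive of both endpoints).
31 = 7 × 4 + 3, so there are 4 full weeks plus 3 extra days.
Each full week contributes 5 weekdays (Mon–Fri): 4 × 5 = 20.
The 3 extra days are Saturday, Sunday, Monday — 1 of them qualifies.
Total: 20 + 1 = 21.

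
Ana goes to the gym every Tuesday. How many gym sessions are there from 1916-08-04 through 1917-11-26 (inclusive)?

68

1916-08-04 is a Friday.
The range spans 480 days (inclusive of both endpoints).
480 = 7 × 68 + 4, so there are 68 full weeks plus 4 extra days.
Each full week contributes one Tuesday: 68 so far.
The 4 extra days are Fri, Sat, Sun, Mon — none qualify.
Total: 68 + 0 = 68.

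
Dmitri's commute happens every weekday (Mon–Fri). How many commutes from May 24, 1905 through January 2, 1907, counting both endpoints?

421 weekdays

May 24, 1905 is a Wednesday.
That's 589 days from start to end, counting both.
589 = 7 × 84 + 1, so there are 84 full weeks plus 1 extra day.
Each full week contributes 5 weekdays (Mon–Fri): 84 × 5 = 420.
The 1 extra day is Wed — 1 of them qualifies.
Total: 420 + 1 = 421.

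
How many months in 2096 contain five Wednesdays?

A month has five Wednesdays exactly when Wednesday falls within its first (length − 28) days.
Jan: 31 days, starts Sun → 5 of Sun, Mon, Tue
Feb: 29 days, starts Wed → 5 of Wed ✓
Mar: 31 days, starts Thu → 5 of Thu, Fri, Sat
Apr: 30 days, starts Sun → 5 of Sun, Mon
May: 31 days, starts Tue → 5 of Tue, Wed, Thu ✓
Jun: 30 days, starts Fri → 5 of Fri, Sat
Jul: 31 days, starts Sun → 5 of Sun, Mon, Tue
Aug: 31 days, starts Wed → 5 of Wed, Thu, Fri ✓
Sep: 30 days, starts Sat → 5 of Sat, Sun
Oct: 31 days, starts Mon → 5 of Mon, Tue, Wed ✓
Nov: 30 days, starts Thu → 5 of Thu, Fri
Dec: 31 days, starts Sat → 5 of Sat, Sun, Mon
Months with five Wednesdays: Feb, May, Aug, Oct.

4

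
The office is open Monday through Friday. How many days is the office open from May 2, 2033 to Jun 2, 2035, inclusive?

May 2, 2033 is a Monday.
That's 762 days from start to end, counting both.
762 = 7 × 108 + 6, so there are 108 full weeks plus 6 extra days.
Each full week contributes 5 weekdays (Mon–Fri): 108 × 5 = 540.
The 6 extra days are Mon, Tue, Wed, Thu, Fri, Sat — 5 of them qualify.
Total: 540 + 5 = 545.

545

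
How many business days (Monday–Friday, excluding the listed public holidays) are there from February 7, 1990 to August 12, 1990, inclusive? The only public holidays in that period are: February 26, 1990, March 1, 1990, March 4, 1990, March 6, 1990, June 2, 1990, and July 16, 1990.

February 7, 1990 is a Wednesday.
That's 187 days from start to end, counting both.
187 = 7 × 26 + 5, so there are 26 full weeks plus 5 extra days.
Each full week contributes 5 weekdays (Mon–Fri): 26 × 5 = 130.
The 5 extra days are Wed, Thu, Fri, Sat, Sun — 3 of them qualify.
Total: 130 + 3 = 133.
Holidays: February 26, 1990 (Mon); March 1, 1990 (Thu); March 4, 1990 (Sun); March 6, 1990 (Tue); June 2, 1990 (Sat); July 16, 1990 (Mon).
4 of the 6 holidays fall on weekdays; the rest are weekends and were already excluded.
Business days: 133 − 4 = 129.

129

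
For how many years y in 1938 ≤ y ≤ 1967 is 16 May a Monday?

5

Day of week of May 16 in each year:
1938: Mon ✓, 1939: Tue, 1940: Thu, 1941: Fri, 1942: Sat, 1943: Sun, 1944: Tue, 1945: Wed, 1946: Thu, 1947: Fri, 1948: Sun, 1949: Mon ✓, 1950: Tue, 1951: Wed, 1952: Fri, 1953: Sat, 1954: Sun, 1955: Mon ✓, 1956: Wed, 1957: Thu, 1958: Fri, 1959: Sat, 1960: Mon ✓, 1961: Tue, 1962: Wed, 1963: Thu, 1964: Sat, 1965: Sun, 1966: Mon ✓, 1967: Tue
Mondays: 1938, 1949, 1955, 1960, 1966.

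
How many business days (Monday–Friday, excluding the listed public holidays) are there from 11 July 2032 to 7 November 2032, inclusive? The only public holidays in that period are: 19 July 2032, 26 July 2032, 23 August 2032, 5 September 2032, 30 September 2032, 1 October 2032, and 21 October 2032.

79 business days

11 July 2032 is a Sunday.
The range spans 120 days (inclusive of both endpoints).
120 = 7 × 17 + 1, so there are 17 full weeks plus 1 extra day.
Each full week contributes 5 weekdays (Mon–Fri): 17 × 5 = 85.
The 1 extra day is Sunday — none qualify.
Total: 85 + 0 = 85.
Holidays: 19 July 2032 (Mon); 26 July 2032 (Mon); 23 August 2032 (Mon); 5 September 2032 (Sun); 30 September 2032 (Thu); 1 October 2032 (Fri); 21 October 2032 (Thu).
6 of the 7 holidays fall on weekdays; the rest are weekends and were already excluded.
Business days: 85 − 6 = 79.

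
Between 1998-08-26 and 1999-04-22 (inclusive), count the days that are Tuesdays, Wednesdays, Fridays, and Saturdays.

1998-08-26 is a Wednesday.
From 1998-08-26 to 1999-04-22 is 240 days inclusive.
240 = 7 × 34 + 2, so there are 34 full weeks plus 2 extra days.
Each full week contributes 4 days from the set (Tue, Wed, Fri, Sat): 34 × 4 = 136.
The 2 extra days are Wed, Thu — 1 of them qualifies.
Total: 136 + 1 = 137.

137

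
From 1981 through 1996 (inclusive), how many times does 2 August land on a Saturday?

1

Day of week of August 2 in each year:
1981: Sun, 1982: Mon, 1983: Tue, 1984: Thu, 1985: Fri, 1986: Sat ✓, 1987: Sun, 1988: Tue, 1989: Wed, 1990: Thu, 1991: Fri, 1992: Sun, 1993: Mon, 1994: Tue, 1995: Wed, 1996: Fri
Saturdays: 1986.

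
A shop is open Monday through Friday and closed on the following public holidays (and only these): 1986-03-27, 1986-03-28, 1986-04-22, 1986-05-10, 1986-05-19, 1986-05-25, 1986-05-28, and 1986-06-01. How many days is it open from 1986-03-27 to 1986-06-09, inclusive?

48

1986-03-27 is a Thursday.
The range spans 75 days (inclusive of both endpoints).
75 = 7 × 10 + 5, so there are 10 full weeks plus 5 extra days.
Each full week contributes 5 weekdays (Mon–Fri): 10 × 5 = 50.
The 5 extra days are Thu, Fri, Sat, Sun, Mon — 3 of them qualify.
Total: 50 + 3 = 53.
Holidays: 1986-03-27 (Thu); 1986-03-28 (Fri); 1986-04-22 (Tue); 1986-05-10 (Sat); 1986-05-19 (Mon); 1986-05-25 (Sun); 1986-05-28 (Wed); 1986-06-01 (Sun).
5 of the 8 holidays fall on weekdays; the rest are weekends and were already excluded.
Business days: 53 − 5 = 48.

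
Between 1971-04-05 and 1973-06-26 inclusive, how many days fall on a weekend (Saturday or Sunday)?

232

1971-04-05 is a Monday.
The range spans 814 days (inclusive of both endpoints).
814 = 7 × 116 + 2, so there are 116 full weeks plus 2 extra days.
Each full week contributes 2 weekend days (Sat, Sun): 116 × 2 = 232.
The 2 extra days are Mon, Tue — none qualify.
Total: 232 + 0 = 232.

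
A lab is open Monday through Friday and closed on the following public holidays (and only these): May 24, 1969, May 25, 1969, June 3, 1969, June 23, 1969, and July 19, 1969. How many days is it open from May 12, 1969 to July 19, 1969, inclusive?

May 12, 1969 is a Monday.
That's 69 days from start to end, counting both.
69 = 7 × 9 + 6, so there are 9 full weeks plus 6 extra days.
Each full week contributes 5 weekdays (Mon–Fri): 9 × 5 = 45.
The 6 extra days are Mon, Tue, Wed, Thu, Fri, Sat — 5 of them qualify.
Total: 45 + 5 = 50.
Holidays: May 24, 1969 (Sat); May 25, 1969 (Sun); June 3, 1969 (Tue); June 23, 1969 (Mon); July 19, 1969 (Sat).
2 of the 5 holidays fall on weekdays; the rest are weekends and were already excluded.
Business days: 50 − 2 = 48.

48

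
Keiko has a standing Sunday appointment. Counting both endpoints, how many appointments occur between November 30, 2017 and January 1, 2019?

57

November 30, 2017 is a Thursday.
From November 30, 2017 to January 1, 2019 is 398 days inclusive.
398 = 7 × 56 + 6, so there are 56 full weeks plus 6 extra days.
Each full week contributes one Sunday: 56 so far.
The 6 extra days are Thu, Fri, Sat, Sun, Mon, Tue — 1 of them qualifies.
Total: 56 + 1 = 57.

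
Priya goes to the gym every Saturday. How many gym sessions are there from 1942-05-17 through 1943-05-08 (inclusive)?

1942-05-17 is a Sunday.
The range spans 357 days (inclusive of both endpoints).
357 = 7 × 51, so the span is exactly 51 full weeks.
Each full week contributes one Saturday: 51 so far.

51 Saturdays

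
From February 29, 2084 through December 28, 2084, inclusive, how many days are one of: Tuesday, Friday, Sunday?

February 29, 2084 is a Tuesday.
From February 29, 2084 to December 28, 2084 is 304 days inclusive.
304 = 7 × 43 + 3, so there are 43 full weeks plus 3 extra days.
Each full week contributes 3 days from the set (Tue, Fri, Sun): 43 × 3 = 129.
The 3 extra days are Tue, Wed, Thu — 1 of them qualifies.
Total: 129 + 1 = 130.

130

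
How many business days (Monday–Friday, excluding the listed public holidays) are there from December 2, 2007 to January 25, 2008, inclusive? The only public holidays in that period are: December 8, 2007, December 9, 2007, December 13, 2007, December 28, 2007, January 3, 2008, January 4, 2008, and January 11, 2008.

35 business days

December 2, 2007 is a Sunday.
That's 55 days from start to end, counting both.
55 = 7 × 7 + 6, so there are 7 full weeks plus 6 extra days.
Each full week contributes 5 weekdays (Mon–Fri): 7 × 5 = 35.
The 6 extra days are Sun, Mon, Tue, Wed, Thu, Fri — 5 of them qualify.
Total: 35 + 5 = 40.
Holidays: December 8, 2007 (Sat); December 9, 2007 (Sun); December 13, 2007 (Thu); December 28, 2007 (Fri); January 3, 2008 (Thu); January 4, 2008 (Fri); January 11, 2008 (Fri).
5 of the 7 holidays fall on weekdays; the rest are weekends and were already excluded.
Business days: 40 − 5 = 35.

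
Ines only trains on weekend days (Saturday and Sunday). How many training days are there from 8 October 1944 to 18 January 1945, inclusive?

8 October 1944 is a Sunday.
That's 103 days from start to end, counting both.
103 = 7 × 14 + 5, so there are 14 full weeks plus 5 extra days.
Each full week contributes 2 weekend days (Sat, Sun): 14 × 2 = 28.
The 5 extra days are Sun, Mon, Tue, Wed, Thu — 1 of them qualifies.
Total: 28 + 1 = 29.

29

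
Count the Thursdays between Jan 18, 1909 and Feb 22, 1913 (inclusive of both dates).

214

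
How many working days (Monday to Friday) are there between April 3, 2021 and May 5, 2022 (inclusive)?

284 weekdays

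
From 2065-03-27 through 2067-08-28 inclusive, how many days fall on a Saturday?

2065-03-27 is a Friday.
That's 885 days from start to end, counting both.
885 = 7 × 126 + 3, so there are 126 full weeks plus 3 extra days.
Each full week contributes one Saturday: 126 so far.
The 3 extra days are Friday, Saturday, Sunday — 1 of them qualifies.
Total: 126 + 1 = 127.

127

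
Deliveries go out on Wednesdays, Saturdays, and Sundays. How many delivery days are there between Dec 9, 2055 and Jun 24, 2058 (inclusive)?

398

Dec 9, 2055 is a Thursday.
From Dec 9, 2055 to Jun 24, 2058 is 929 days inclusive.
929 = 7 × 132 + 5, so there are 132 full weeks plus 5 extra days.
Each full week contributes 3 days from the set (Wed, Sat, Sun): 132 × 3 = 396.
The 5 extra days are Thursday, Friday, Saturday, Sunday, Monday — 2 of them qualify.
Total: 396 + 2 = 398.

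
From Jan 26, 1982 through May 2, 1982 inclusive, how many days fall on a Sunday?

14

Jan 26, 1982 is a Tuesday.
That's 97 days from start to end, counting both.
97 = 7 × 13 + 6, so there are 13 full weeks plus 6 extra days.
Each full week contributes one Sunday: 13 so far.
The 6 extra days are Tue, Wed, Thu, Fri, Sat, Sun — 1 of them qualifies.
Total: 13 + 1 = 14.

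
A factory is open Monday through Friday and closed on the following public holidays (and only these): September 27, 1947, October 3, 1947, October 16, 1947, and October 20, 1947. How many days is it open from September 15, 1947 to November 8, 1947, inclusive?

September 15, 1947 is a Monday.
The range spans 55 days (inclusive of both endpoints).
55 = 7 × 7 + 6, so there are 7 full weeks plus 6 extra days.
Each full week contributes 5 weekdays (Mon–Fri): 7 × 5 = 35.
The 6 extra days are Monday, Tuesday, Wednesday, Thursday, Friday, Saturday — 5 of them qualify.
Total: 35 + 5 = 40.
Holidays: September 27, 1947 (Sat); October 3, 1947 (Fri); October 16, 1947 (Thu); October 20, 1947 (Mon).
3 of the 4 holidays fall on weekdays; the rest are weekends and were already excluded.
Business days: 40 − 3 = 37.

37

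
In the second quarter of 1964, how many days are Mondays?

13

Apr 1, 1964 is a Wednesday.
The range spans 91 days (inclusive of both endpoints).
91 = 7 × 13, so the span is exactly 13 full weeks.
Each full week contributes one Monday: 13 so far.
Total: 13.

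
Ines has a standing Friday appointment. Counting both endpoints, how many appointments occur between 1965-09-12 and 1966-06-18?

40

1965-09-12 is a Sunday.
From 1965-09-12 to 1966-06-18 is 280 days inclusive.
280 = 7 × 40, so the span is exactly 40 full weeks.
Each full week contributes one Friday: 40 so far.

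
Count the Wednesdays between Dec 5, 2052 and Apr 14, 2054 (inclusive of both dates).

70 Wednesdays

Dec 5, 2052 is a Thursday.
From Dec 5, 2052 to Apr 14, 2054 is 496 days inclusive.
496 = 7 × 70 + 6, so there are 70 full weeks plus 6 extra days.
Each full week contributes one Wednesday: 70 so far.
The 6 extra days are Thursday, Friday, Saturday, Sunday, Monday, Tuesday — none qualify.
Total: 70 + 0 = 70.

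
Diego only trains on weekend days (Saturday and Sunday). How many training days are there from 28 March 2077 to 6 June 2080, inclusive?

333

28 March 2077 is a Sunday.
That's 1167 days from start to end, counting both.
1167 = 7 × 166 + 5, so there are 166 full weeks plus 5 extra days.
Each full week contributes 2 weekend days (Sat, Sun): 166 × 2 = 332.
The 5 extra days are Sun, Mon, Tue, Wed, Thu — 1 of them qualifies.
Total: 332 + 1 = 333.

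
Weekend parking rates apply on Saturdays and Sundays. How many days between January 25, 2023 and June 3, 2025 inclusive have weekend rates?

246

January 25, 2023 is a Wednesday.
That's 861 days from start to end, counting both.
861 = 7 × 123, so the span is exactly 123 full weeks.
Each full week contributes 2 weekend days (Sat, Sun): 123 × 2 = 246.
Total: 246.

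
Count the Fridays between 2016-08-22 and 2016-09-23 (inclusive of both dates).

2016-08-22 is a Monday.
That's 33 days from start to end, counting both.
33 = 7 × 4 + 5, so there are 4 full weeks plus 5 extra days.
Each full week contributes one Friday: 4 so far.
The 5 extra days are Monday, Tuesday, Wednesday, Thursday, Friday — 1 of them qualifies.
Total: 4 + 1 = 5.

5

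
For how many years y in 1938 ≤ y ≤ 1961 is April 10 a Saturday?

Day of week of April 10 in each year:
1938: Sun, 1939: Mon, 1940: Wed, 1941: Thu, 1942: Fri, 1943: Sat ✓, 1944: Mon, 1945: Tue, 1946: Wed, 1947: Thu, 1948: Sat ✓, 1949: Sun, 1950: Mon, 1951: Tue, 1952: Thu, 1953: Fri, 1954: Sat ✓, 1955: Sun, 1956: Tue, 1957: Wed, 1958: Thu, 1959: Fri, 1960: Sun, 1961: Mon
Saturdays: 1943, 1948, 1954.

3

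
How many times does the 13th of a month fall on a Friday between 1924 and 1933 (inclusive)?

Friday-the-13ths by year:
1924: Jun
1925: Feb, Mar, Nov
1926: Aug
1927: May
1928: Jan, Apr, Jul
1929: Sep, Dec
1930: Jun
1931: Feb, Mar, Nov
1932: May
1933: Jan, Oct

18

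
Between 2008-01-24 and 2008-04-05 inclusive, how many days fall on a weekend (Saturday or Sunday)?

21

2008-01-24 is a Thursday.
From 2008-01-24 to 2008-04-05 is 73 days inclusive.
73 = 7 × 10 + 3, so there are 10 full weeks plus 3 extra days.
Each full week contributes 2 weekend days (Sat, Sun): 10 × 2 = 20.
The 3 extra days are Thu, Fri, Sat — 1 of them qualifies.
Total: 20 + 1 = 21.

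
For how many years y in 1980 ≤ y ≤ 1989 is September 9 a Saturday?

Day of week of September 9 in each year:
1980: Tue, 1981: Wed, 1982: Thu, 1983: Fri, 1984: Sun, 1985: Mon, 1986: Tue, 1987: Wed, 1988: Fri, 1989: Sat ✓
Saturdays: 1989.

1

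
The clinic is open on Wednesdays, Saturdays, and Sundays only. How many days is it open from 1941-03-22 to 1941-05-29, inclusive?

30

1941-03-22 is a Saturday.
From 1941-03-22 to 1941-05-29 is 69 days inclusive.
69 = 7 × 9 + 6, so there are 9 full weeks plus 6 extra days.
Each full week contributes 3 days from the set (Wed, Sat, Sun): 9 × 3 = 27.
The 6 extra days are Saturday, Sunday, Monday, Tuesday, Wednesday, Thursday — 3 of them qualify.
Total: 27 + 3 = 30.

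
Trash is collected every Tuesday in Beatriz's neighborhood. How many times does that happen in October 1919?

4

1 October 1919 is a Wednesday.
That's 31 days from start to end, counting both.
31 = 7 × 4 + 3, so there are 4 full weeks plus 3 extra days.
Each full week contributes one Tuesday: 4 so far.
The 3 extra days are Wednesday, Thursday, Friday — none qualify.
Total: 4 + 0 = 4.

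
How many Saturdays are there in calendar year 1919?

1919-01-01 is a Wednesday.
The range spans 365 days (inclusive of both endpoints).
365 = 7 × 52 + 1, so there are 52 full weeks plus 1 extra day.
Each full week contributes one Saturday: 52 so far.
The 1 extra day is Wed — none qualify.
Total: 52 + 0 = 52.

52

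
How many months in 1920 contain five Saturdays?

4

A month has five Saturdays exactly when Saturday falls within its first (length − 28) days.
Jan: 31 days, starts Thu → 5 of Thu, Fri, Sat ✓
Feb: 29 days, starts Sun → 5 of Sun
Mar: 31 days, starts Mon → 5 of Mon, Tue, Wed
Apr: 30 days, starts Thu → 5 of Thu, Fri
May: 31 days, starts Sat → 5 of Sat, Sun, Mon ✓
Jun: 30 days, starts Tue → 5 of Tue, Wed
Jul: 31 days, starts Thu → 5 of Thu, Fri, Sat ✓
Aug: 31 days, starts Sun → 5 of Sun, Mon, Tue
Sep: 30 days, starts Wed → 5 of Wed, Thu
Oct: 31 days, starts Fri → 5 of Fri, Sat, Sun ✓
Nov: 30 days, starts Mon → 5 of Mon, Tue
Dec: 31 days, starts Wed → 5 of Wed, Thu, Fri
Months with five Saturdays: Jan, May, Jul, Oct.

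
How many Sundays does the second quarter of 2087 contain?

2087-04-01 is a Tuesday.
From 2087-04-01 to 2087-06-30 is 91 days inclusive.
91 = 7 × 13, so the span is exactly 13 full weeks.
Each full week contributes one Sunday: 13 so far.
Total: 13.

13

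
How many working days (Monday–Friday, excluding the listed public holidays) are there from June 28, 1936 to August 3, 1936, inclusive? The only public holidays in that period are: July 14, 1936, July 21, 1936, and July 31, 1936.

June 28, 1936 is a Sunday.
The range spans 37 days (inclusive of both endpoints).
37 = 7 × 5 + 2, so there are 5 full weeks plus 2 extra days.
Each full week contributes 5 weekdays (Mon–Fri): 5 × 5 = 25.
The 2 extra days are Sun, Mon — 1 of them qualifies.
Total: 25 + 1 = 26.
Holidays: July 14, 1936 (Tue); July 21, 1936 (Tue); July 31, 1936 (Fri).
All 3 holidays fall on weekdays, so subtract 3.
Business days: 26 − 3 = 23.

23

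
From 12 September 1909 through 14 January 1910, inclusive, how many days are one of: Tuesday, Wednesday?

12 September 1909 is a Sunday.
The range spans 125 days (inclusive of both endpoints).
125 = 7 × 17 + 6, so there are 17 full weeks plus 6 extra days.
Each full week contributes 2 days from the set (Tue, Wed): 17 × 2 = 34.
The 6 extra days are Sun, Mon, Tue, Wed, Thu, Fri — 2 of them qualify.
Total: 34 + 2 = 36.

36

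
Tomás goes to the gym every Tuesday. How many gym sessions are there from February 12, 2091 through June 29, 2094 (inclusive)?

177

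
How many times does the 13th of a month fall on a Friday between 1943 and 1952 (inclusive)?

15

Friday-the-13ths by year:
1943: Aug
1944: Oct
1945: Apr, Jul
1946: Sep, Dec
1947: Jun
1948: Feb, Aug
1949: May
1950: Jan, Oct
1951: Apr, Jul
1952: Jun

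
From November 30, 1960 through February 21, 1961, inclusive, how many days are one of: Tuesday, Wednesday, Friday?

36

November 30, 1960 is a Wednesday.
From November 30, 1960 to February 21, 1961 is 84 days inclusive.
84 = 7 × 12, so the span is exactly 12 full weeks.
Each full week contributes 3 days from the set (Tue, Wed, Fri): 12 × 3 = 36.
Total: 36.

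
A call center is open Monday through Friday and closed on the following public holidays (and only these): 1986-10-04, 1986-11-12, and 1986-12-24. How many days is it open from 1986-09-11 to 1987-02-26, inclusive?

119

1986-09-11 is a Thursday.
From 1986-09-11 to 1987-02-26 is 169 days inclusive.
169 = 7 × 24 + 1, so there are 24 full weeks plus 1 extra day.
Each full week contributes 5 weekdays (Mon–Fri): 24 × 5 = 120.
The 1 extra day is Thursday — 1 of them qualifies.
Total: 120 + 1 = 121.
Holidays: 1986-10-04 (Sat); 1986-11-12 (Wed); 1986-12-24 (Wed).
2 of the 3 holidays fall on weekdays; the rest are weekends and were already excluded.
Business days: 121 − 2 = 119.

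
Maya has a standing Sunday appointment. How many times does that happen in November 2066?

4

1 November 2066 is a Monday.
That's 30 days from start to end, counting both.
30 = 7 × 4 + 2, so there are 4 full weeks plus 2 extra days.
Each full week contributes one Sunday: 4 so far.
The 2 extra days are Monday, Tuesday — none qualify.
Total: 4 + 0 = 4.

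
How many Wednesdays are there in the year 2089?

Jan 1, 2089 is a Saturday.
That's 365 days from start to end, counting both.
365 = 7 × 52 + 1, so there are 52 full weeks plus 1 extra day.
Each full week contributes one Wednesday: 52 so far.
The 1 extra day is Saturday — none qualify.
Total: 52 + 0 = 52.

52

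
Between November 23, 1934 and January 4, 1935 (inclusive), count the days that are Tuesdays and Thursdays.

12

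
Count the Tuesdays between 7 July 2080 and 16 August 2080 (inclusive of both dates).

7 July 2080 is a Sunday.
The range spans 41 days (inclusive of both endpoints).
41 = 7 × 5 + 6, so there are 5 full weeks plus 6 extra days.
Each full week contributes one Tuesday: 5 so far.
The 6 extra days are Sunday, Monday, Tuesday, Wednesday, Thursday, Friday — 1 of them qualifies.
Total: 5 + 1 = 6.

6 Tuesdays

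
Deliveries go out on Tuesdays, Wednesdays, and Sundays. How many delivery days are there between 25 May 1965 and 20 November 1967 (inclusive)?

390

25 May 1965 is a Tuesday.
The range spans 910 days (inclusive of both endpoints).
910 = 7 × 130, so the span is exactly 130 full weeks.
Each full week contributes 3 days from the set (Tue, Wed, Sun): 130 × 3 = 390.
Total: 390.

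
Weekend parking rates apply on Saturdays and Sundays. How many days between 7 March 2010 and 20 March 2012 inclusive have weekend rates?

213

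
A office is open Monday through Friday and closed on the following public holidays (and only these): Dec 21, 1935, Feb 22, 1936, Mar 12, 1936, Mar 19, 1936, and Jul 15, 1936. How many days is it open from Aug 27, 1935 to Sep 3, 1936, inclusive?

Aug 27, 1935 is a Tuesday.
From Aug 27, 1935 to Sep 3, 1936 is 374 days inclusive.
374 = 7 × 53 + 3, so there are 53 full weeks plus 3 extra days.
Each full week contributes 5 weekdays (Mon–Fri): 53 × 5 = 265.
The 3 extra days are Tuesday, Wednesday, Thursday — 3 of them qualify.
Total: 265 + 3 = 268.
Holidays: Dec 21, 1935 (Sat); Feb 22, 1936 (Sat); Mar 12, 1936 (Thu); Mar 19, 1936 (Thu); Jul 15, 1936 (Wed).
3 of the 5 holidays fall on weekdays; the rest are weekends and were already excluded.
Business days: 268 − 3 = 265.

265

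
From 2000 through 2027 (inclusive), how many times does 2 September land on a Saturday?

4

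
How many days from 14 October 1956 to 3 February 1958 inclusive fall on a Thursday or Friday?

136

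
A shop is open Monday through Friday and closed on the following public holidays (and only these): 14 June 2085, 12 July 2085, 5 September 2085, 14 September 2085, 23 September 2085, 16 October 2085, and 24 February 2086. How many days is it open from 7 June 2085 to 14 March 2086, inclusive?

196 business days

7 June 2085 is a Thursday.
The range spans 281 days (inclusive of both endpoints).
281 = 7 × 40 + 1, so there are 40 full weeks plus 1 extra day.
Each full week contributes 5 weekdays (Mon–Fri): 40 × 5 = 200.
The 1 extra day is Thursday — 1 of them qualifies.
Total: 200 + 1 = 201.
Holidays: 14 June 2085 (Thu); 12 July 2085 (Thu); 5 September 2085 (Wed); 14 September 2085 (Fri); 23 September 2085 (Sun); 16 October 2085 (Tue); 24 February 2086 (Sun).
5 of the 7 holidays fall on weekdays; the rest are weekends and were already excluded.
Business days: 201 − 5 = 196.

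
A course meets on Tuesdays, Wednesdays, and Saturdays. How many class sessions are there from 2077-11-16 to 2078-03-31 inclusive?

2077-11-16 is a Tuesday.
From 2077-11-16 to 2078-03-31 is 136 days inclusive.
136 = 7 × 19 + 3, so there are 19 full weeks plus 3 extra days.
Each full week contributes 3 days from the set (Tue, Wed, Sat): 19 × 3 = 57.
The 3 extra days are Tue, Wed, Thu — 2 of them qualify.
Total: 57 + 2 = 59.

59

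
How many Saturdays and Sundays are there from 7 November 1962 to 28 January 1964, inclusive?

128

7 November 1962 is a Wednesday.
That's 448 days from start to end, counting both.
448 = 7 × 64, so the span is exactly 64 full weeks.
Each full week contributes 2 weekend days (Sat, Sun): 64 × 2 = 128.
Total: 128.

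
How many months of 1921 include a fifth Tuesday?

A month has five Tuesdays exactly when Tuesday falls within its first (length − 28) days.
Jan: 31 days, starts Sat → 5 of Sat, Sun, Mon
Feb: 28 days, starts Tue → 5 of (none)
Mar: 31 days, starts Tue → 5 of Tue, Wed, Thu ✓
Apr: 30 days, starts Fri → 5 of Fri, Sat
May: 31 days, starts Sun → 5 of Sun, Mon, Tue ✓
Jun: 30 days, starts Wed → 5 of Wed, Thu
Jul: 31 days, starts Fri → 5 of Fri, Sat, Sun
Aug: 31 days, starts Mon → 5 of Mon, Tue, Wed ✓
Sep: 30 days, starts Thu → 5 of Thu, Fri
Oct: 31 days, starts Sat → 5 of Sat, Sun, Mon
Nov: 30 days, starts Tue → 5 of Tue, Wed ✓
Dec: 31 days, starts Thu → 5 of Thu, Fri, Sat
Months with five Tuesdays: Mar, May, Aug, Nov.

4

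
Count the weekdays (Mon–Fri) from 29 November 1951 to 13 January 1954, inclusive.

29 November 1951 is a Thursday.
From 29 November 1951 to 13 January 1954 is 777 days inclusive.
777 = 7 × 111, so the span is exactly 111 full weeks.
Each full week contributes 5 weekdays (Mon–Fri): 111 × 5 = 555.

555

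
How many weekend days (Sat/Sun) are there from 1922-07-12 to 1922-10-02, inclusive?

1922-07-12 is a Wednesday.
That's 83 days from start to end, counting both.
83 = 7 × 11 + 6, so there are 11 full weeks plus 6 extra days.
Each full week contributes 2 weekend days (Sat, Sun): 11 × 2 = 22.
The 6 extra days are Wed, Thu, Fri, Sat, Sun, Mon — 2 of them qualify.
Total: 22 + 2 = 24.

24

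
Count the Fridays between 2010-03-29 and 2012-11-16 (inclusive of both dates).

2010-03-29 is a Monday.
That's 964 days from start to end, counting both.
964 = 7 × 137 + 5, so there are 137 full weeks plus 5 extra days.
Each full week contributes one Friday: 137 so far.
The 5 extra days are Mon, Tue, Wed, Thu, Fri — 1 of them qualifies.
Total: 137 + 1 = 138.

138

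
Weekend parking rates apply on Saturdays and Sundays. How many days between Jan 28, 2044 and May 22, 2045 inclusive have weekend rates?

Jan 28, 2044 is a Thursday.
From Jan 28, 2044 to May 22, 2045 is 481 days inclusive.
481 = 7 × 68 + 5, so there are 68 full weeks plus 5 extra days.
Each full week contributes 2 weekend days (Sat, Sun): 68 × 2 = 136.
The 5 extra days are Thu, Fri, Sat, Sun, Mon — 2 of them qualify.
Total: 136 + 2 = 138.

138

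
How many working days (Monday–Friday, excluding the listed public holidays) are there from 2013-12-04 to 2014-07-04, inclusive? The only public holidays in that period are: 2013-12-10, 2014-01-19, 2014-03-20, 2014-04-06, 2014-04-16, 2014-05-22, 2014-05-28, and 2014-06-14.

2013-12-04 is a Wednesday.
From 2013-12-04 to 2014-07-04 is 213 days inclusive.
213 = 7 × 30 + 3, so there are 30 full weeks plus 3 extra days.
Each full week contributes 5 weekdays (Mon–Fri): 30 × 5 = 150.
The 3 extra days are Wednesday, Thursday, Friday — 3 of them qualify.
Total: 150 + 3 = 153.
Holidays: 2013-12-10 (Tue); 2014-01-19 (Sun); 2014-03-20 (Thu); 2014-04-06 (Sun); 2014-04-16 (Wed); 2014-05-22 (Thu); 2014-05-28 (Wed); 2014-06-14 (Sat).
5 of the 8 holidays fall on weekdays; the rest are weekends and were already excluded.
Business days: 153 − 5 = 148.

148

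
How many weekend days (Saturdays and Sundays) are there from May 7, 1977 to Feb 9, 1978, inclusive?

80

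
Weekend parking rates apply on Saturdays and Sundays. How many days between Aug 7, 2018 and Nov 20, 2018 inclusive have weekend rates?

30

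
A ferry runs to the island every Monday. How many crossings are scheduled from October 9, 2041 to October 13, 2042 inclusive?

October 9, 2041 is a Wednesday.
From October 9, 2041 to October 13, 2042 is 370 days inclusive.
370 = 7 × 52 + 6, so there are 52 full weeks plus 6 extra days.
Each full week contributes one Monday: 52 so far.
The 6 extra days are Wed, Thu, Fri, Sat, Sun, Mon — 1 of them qualifies.
Total: 52 + 1 = 53.

53 Mondays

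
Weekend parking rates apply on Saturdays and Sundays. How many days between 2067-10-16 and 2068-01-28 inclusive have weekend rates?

2067-10-16 is a Sunday.
That's 105 days from start to end, counting both.
105 = 7 × 15, so the span is exactly 15 full weeks.
Each full week contributes 2 weekend days (Sat, Sun): 15 × 2 = 30.
Total: 30.

30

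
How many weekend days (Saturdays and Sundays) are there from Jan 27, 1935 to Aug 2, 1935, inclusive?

53

Jan 27, 1935 is a Sunday.
From Jan 27, 1935 to Aug 2, 1935 is 188 days inclusive.
188 = 7 × 26 + 6, so there are 26 full weeks plus 6 extra days.
Each full week contributes 2 weekend days (Sat, Sun): 26 × 2 = 52.
The 6 extra days are Sun, Mon, Tue, Wed, Thu, Fri — 1 of them qualifies.
Total: 52 + 1 = 53.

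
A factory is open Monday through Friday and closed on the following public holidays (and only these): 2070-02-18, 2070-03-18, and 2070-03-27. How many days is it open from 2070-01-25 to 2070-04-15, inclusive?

54

2070-01-25 is a Saturday.
From 2070-01-25 to 2070-04-15 is 81 days inclusive.
81 = 7 × 11 + 4, so there are 11 full weeks plus 4 extra days.
Each full week contributes 5 weekdays (Mon–Fri): 11 × 5 = 55.
The 4 extra days are Saturday, Sunday, Monday, Tuesday — 2 of them qualify.
Total: 55 + 2 = 57.
Holidays: 2070-02-18 (Tue); 2070-03-18 (Tue); 2070-03-27 (Thu).
All 3 holidays fall on weekdays, so subtract 3.
Business days: 57 − 3 = 54.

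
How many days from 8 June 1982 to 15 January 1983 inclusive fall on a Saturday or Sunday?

63

8 June 1982 is a Tuesday.
From 8 June 1982 to 15 January 1983 is 222 days inclusive.
222 = 7 × 31 + 5, so there are 31 full weeks plus 5 extra days.
Each full week contributes 2 days from the set (Sat, Sun): 31 × 2 = 62.
The 5 extra days are Tuesday, Wednesday, Thursday, Friday, Saturday — 1 of them qualifies.
Total: 62 + 1 = 63.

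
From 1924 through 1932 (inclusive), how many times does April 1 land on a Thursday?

Day of week of April 1 in each year:
1924: Tue, 1925: Wed, 1926: Thu ✓, 1927: Fri, 1928: Sun, 1929: Mon, 1930: Tue, 1931: Wed, 1932: Fri
Thursdays: 1926.

1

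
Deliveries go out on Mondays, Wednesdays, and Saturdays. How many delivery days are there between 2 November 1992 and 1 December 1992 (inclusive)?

13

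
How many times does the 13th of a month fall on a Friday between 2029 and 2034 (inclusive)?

Friday-the-13ths by year:
2029: Apr, Jul
2030: Sep, Dec
2031: Jun
2032: Feb, Aug
2033: May
2034: Jan, Oct

10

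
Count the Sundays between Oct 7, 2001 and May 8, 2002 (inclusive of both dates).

31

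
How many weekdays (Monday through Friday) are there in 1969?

1969-01-01 is a Wednesday.
That's 365 days from start to end, counting both.
365 = 7 × 52 + 1, so there are 52 full weeks plus 1 extra day.
Each full week contributes 5 weekdays (Mon–Fri): 52 × 5 = 260.
The 1 extra day is Wed — 1 of them qualifies.
Total: 260 + 1 = 261.

261 weekdays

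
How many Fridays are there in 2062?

January 1, 2062 is a Sunday.
That's 365 days from start to end, counting both.
365 = 7 × 52 + 1, so there are 52 full weeks plus 1 extra day.
Each full week contributes one Friday: 52 so far.
The 1 extra day is Sun — none qualify.
Total: 52 + 0 = 52.

52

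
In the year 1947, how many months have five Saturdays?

4

A month has five Saturdays exactly when Saturday falls within its first (length − 28) days.
Jan: 31 days, starts Wed → 5 of Wed, Thu, Fri
Feb: 28 days, starts Sat → 5 of (none)
Mar: 31 days, starts Sat → 5 of Sat, Sun, Mon ✓
Apr: 30 days, starts Tue → 5 of Tue, Wed
May: 31 days, starts Thu → 5 of Thu, Fri, Sat ✓
Jun: 30 days, starts Sun → 5 of Sun, Mon
Jul: 31 days, starts Tue → 5 of Tue, Wed, Thu
Aug: 31 days, starts Fri → 5 of Fri, Sat, Sun ✓
Sep: 30 days, starts Mon → 5 of Mon, Tue
Oct: 31 days, starts Wed → 5 of Wed, Thu, Fri
Nov: 30 days, starts Sat → 5 of Sat, Sun ✓
Dec: 31 days, starts Mon → 5 of Mon, Tue, Wed
Months with five Saturdays: Mar, May, Aug, Nov.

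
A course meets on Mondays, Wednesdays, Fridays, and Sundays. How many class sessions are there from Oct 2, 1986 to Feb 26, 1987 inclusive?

84

Oct 2, 1986 is a Thursday.
That's 148 days from start to end, counting both.
148 = 7 × 21 + 1, so there are 21 full weeks plus 1 extra day.
Each full week contributes 4 days from the set (Mon, Wed, Fri, Sun): 21 × 4 = 84.
The 1 extra day is Thu — none qualify.
Total: 84 + 0 = 84.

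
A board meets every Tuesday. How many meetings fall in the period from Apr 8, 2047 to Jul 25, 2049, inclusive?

Apr 8, 2047 is a Monday.
That's 840 days from start to end, counting both.
840 = 7 × 120, so the span is exactly 120 full weeks.
Each full week contributes one Tuesday: 120 so far.
Total: 120.

120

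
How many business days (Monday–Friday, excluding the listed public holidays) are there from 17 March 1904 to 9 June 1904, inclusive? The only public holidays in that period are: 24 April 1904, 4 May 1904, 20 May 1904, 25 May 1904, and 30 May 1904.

17 March 1904 is a Thursday.
That's 85 days from start to end, counting both.
85 = 7 × 12 + 1, so there are 12 full weeks plus 1 extra day.
Each full week contributes 5 weekdays (Mon–Fri): 12 × 5 = 60.
The 1 extra day is Thu — 1 of them qualifies.
Total: 60 + 1 = 61.
Holidays: 24 April 1904 (Sun); 4 May 1904 (Wed); 20 May 1904 (Fri); 25 May 1904 (Wed); 30 May 1904 (Mon).
4 of the 5 holidays fall on weekdays; the rest are weekends and were already excluded.
Business days: 61 − 4 = 57.

57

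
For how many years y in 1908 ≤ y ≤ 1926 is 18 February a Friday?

3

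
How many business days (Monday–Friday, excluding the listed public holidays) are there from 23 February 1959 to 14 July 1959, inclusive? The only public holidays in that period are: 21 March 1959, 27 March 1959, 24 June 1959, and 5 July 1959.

100 business days

23 February 1959 is a Monday.
From 23 February 1959 to 14 July 1959 is 142 days inclusive.
142 = 7 × 20 + 2, so there are 20 full weeks plus 2 extra days.
Each full week contributes 5 weekdays (Mon–Fri): 20 × 5 = 100.
The 2 extra days are Monday, Tuesday — 2 of them qualify.
Total: 100 + 2 = 102.
Holidays: 21 March 1959 (Sat); 27 March 1959 (Fri); 24 June 1959 (Wed); 5 July 1959 (Sun).
2 of the 4 holidays fall on weekdays; the rest are weekends and were already excluded.
Business days: 102 − 2 = 100.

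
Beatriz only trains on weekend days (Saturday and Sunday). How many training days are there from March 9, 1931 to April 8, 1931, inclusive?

March 9, 1931 is a Monday.
From March 9, 1931 to April 8, 1931 is 31 days inclusive.
31 = 7 × 4 + 3, so there are 4 full weeks plus 3 extra days.
Each full week contributes 2 weekend days (Sat, Sun): 4 × 2 = 8.
The 3 extra days are Monday, Tuesday, Wednesday — none qualify.
Total: 8 + 0 = 8.

8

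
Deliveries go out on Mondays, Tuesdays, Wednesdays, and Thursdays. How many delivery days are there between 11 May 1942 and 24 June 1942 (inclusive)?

27

11 May 1942 is a Monday.
From 11 May 1942 to 24 June 1942 is 45 days inclusive.
45 = 7 × 6 + 3, so there are 6 full weeks plus 3 extra days.
Each full week contributes 4 days from the set (Mon, Tue, Wed, Thu): 6 × 4 = 24.
The 3 extra days are Mon, Tue, Wed — 3 of them qualify.
Total: 24 + 3 = 27.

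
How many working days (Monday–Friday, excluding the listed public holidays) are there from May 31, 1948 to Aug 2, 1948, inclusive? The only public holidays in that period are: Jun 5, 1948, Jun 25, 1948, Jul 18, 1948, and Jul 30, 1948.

May 31, 1948 is a Monday.
That's 64 days from start to end, counting both.
64 = 7 × 9 + 1, so there are 9 full weeks plus 1 extra day.
Each full week contributes 5 weekdays (Mon–Fri): 9 × 5 = 45.
The 1 extra day is Mon — 1 of them qualifies.
Total: 45 + 1 = 46.
Holidays: Jun 5, 1948 (Sat); Jun 25, 1948 (Fri); Jul 18, 1948 (Sun); Jul 30, 1948 (Fri).
2 of the 4 holidays fall on weekdays; the rest are weekends and were already excluded.
Business days: 46 − 2 = 44.

44 working days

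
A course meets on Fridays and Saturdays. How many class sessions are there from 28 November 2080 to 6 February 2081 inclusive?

28 November 2080 is a Thursday.
From 28 November 2080 to 6 February 2081 is 71 days inclusive.
71 = 7 × 10 + 1, so there are 10 full weeks plus 1 extra day.
Each full week contributes 2 days from the set (Fri, Sat): 10 × 2 = 20.
The 1 extra day is Thu — none qualify.
Total: 20 + 0 = 20.

20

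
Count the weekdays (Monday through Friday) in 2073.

2073-01-01 is a Sunday.
That's 365 days from start to end, counting both.
365 = 7 × 52 + 1, so there are 52 full weeks plus 1 extra day.
Each full week contributes 5 weekdays (Mon–Fri): 52 × 5 = 260.
The 1 extra day is Sunday — none qualify.
Total: 260 + 0 = 260.

260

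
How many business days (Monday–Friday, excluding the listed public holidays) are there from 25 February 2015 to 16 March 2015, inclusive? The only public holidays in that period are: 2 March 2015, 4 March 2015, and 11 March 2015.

11

25 February 2015 is a Wednesday.
The range spans 20 days (inclusive of both endpoints).
20 = 7 × 2 + 6, so there are 2 full weeks plus 6 extra days.
Each full week contributes 5 weekdays (Mon–Fri): 2 × 5 = 10.
The 6 extra days are Wed, Thu, Fri, Sat, Sun, Mon — 4 of them qualify.
Total: 10 + 4 = 14.
Holidays: 2 March 2015 (Mon); 4 March 2015 (Wed); 11 March 2015 (Wed).
All 3 holidays fall on weekdays, so subtract 3.
Business days: 14 − 3 = 11.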